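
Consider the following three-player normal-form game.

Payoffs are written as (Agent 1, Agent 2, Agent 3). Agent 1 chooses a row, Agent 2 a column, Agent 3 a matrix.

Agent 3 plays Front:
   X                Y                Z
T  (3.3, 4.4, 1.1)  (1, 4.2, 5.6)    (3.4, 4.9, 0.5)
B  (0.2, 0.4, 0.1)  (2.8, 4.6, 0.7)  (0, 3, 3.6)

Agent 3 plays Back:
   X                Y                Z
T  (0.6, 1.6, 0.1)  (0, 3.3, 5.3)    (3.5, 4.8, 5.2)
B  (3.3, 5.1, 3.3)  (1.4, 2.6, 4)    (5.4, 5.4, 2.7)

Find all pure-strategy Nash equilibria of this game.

There is no pure-strategy Nash equilibrium.

(T, X, Front): Agent 2 can switch to Z (4.4 → 4.9). Not NE.
(T, X, Back): Agent 1 can switch to B (0.6 → 3.3). Not NE.
(T, Y, Front): Agent 1 can switch to B (1 → 2.8). Not NE.
(T, Y, Back): Agent 1 can switch to B (0 → 1.4). Not NE.
(T, Z, Front): Agent 3 can switch to Back (0.5 → 5.2). Not NE.
(T, Z, Back): Agent 1 can switch to B (3.5 → 5.4). Not NE.
(B, X, Front): Agent 1 can switch to T (0.2 → 3.3). Not NE.
(B, X, Back): Agent 2 can switch to Z (5.1 → 5.4). Not NE.
(B, Y, Front): Agent 3 can switch to Back (0.7 → 4). Not NE.
(B, Y, Back): Agent 2 can switch to X (2.6 → 5.1). Not NE.
(B, Z, Front): Agent 1 can switch to T (0 → 3.4). Not NE.
(B, Z, Back): Agent 3 can switch to Front (2.7 → 3.6). Not NE.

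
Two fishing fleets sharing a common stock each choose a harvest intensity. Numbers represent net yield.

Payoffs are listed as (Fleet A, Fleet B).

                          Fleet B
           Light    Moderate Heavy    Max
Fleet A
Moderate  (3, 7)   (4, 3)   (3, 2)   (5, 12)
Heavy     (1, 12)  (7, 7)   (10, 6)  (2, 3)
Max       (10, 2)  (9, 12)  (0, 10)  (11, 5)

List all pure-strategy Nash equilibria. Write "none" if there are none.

Pure NE: (Max, Moderate)

(Moderate, Light): Fleet A can switch to Max (3 → 10). Not NE.
(Moderate, Moderate): Fleet A can switch to Heavy (4 → 7). Not NE.
(Moderate, Heavy): Fleet A can switch to Heavy (3 → 10). Not NE.
(Moderate, Max): Fleet A can switch to Max (5 → 11). Not NE.
(Heavy, Light): Fleet A can switch to Moderate (1 → 3). Not NE.
(Heavy, Moderate): Fleet A can switch to Max (7 → 9). Not NE.
(Heavy, Heavy): Fleet B can switch to Light (6 → 12). Not NE.
(Heavy, Max): Fleet A can switch to Moderate (2 → 5). Not NE.
(Max, Light): Fleet B can switch to Moderate (2 → 12). Not NE.
(Max, Moderate): Fleet A gets 9, best alternative 7; Fleet B gets 12, best alternative 10. No profitable deviation — NE.
(Max, Heavy): Fleet A can switch to Moderate (0 → 3). Not NE.
(Max, Max): Fleet B can switch to Moderate (5 → 12). Not NE.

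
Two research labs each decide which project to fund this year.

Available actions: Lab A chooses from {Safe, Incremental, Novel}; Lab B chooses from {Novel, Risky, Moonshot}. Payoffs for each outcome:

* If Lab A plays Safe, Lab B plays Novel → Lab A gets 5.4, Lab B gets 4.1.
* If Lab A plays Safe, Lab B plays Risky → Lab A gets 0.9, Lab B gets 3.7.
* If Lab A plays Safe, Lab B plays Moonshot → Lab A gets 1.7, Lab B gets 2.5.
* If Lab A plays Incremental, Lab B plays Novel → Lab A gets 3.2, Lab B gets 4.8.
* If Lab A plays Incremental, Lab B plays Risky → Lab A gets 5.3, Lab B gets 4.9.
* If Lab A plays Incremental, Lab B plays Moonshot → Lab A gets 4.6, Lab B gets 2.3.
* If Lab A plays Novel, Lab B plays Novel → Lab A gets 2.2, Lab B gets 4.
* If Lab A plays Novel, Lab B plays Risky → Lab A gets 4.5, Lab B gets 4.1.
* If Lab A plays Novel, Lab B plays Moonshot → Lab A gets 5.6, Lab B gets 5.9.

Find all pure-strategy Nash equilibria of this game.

The pure Nash equilibria are (Safe, Novel) and (Incremental, Risky) and (Novel, Moonshot).

Mark each player's best response to every combination of opponents' strategies; a profile where every player is best-responding is a pure Nash equilibrium.
Lab A against Novel: payoffs 5.4, 3.2, 2.2 → best response Safe.
Lab A against Risky: payoffs 0.9, 5.3, 4.5 → best response Incremental.
Lab A against Moonshot: payoffs 1.7, 4.6, 5.6 → best response Novel.
Lab B against Safe: payoffs 4.1, 3.7, 2.5 → best response Novel.
Lab B against Incremental: payoffs 4.8, 4.9, 2.3 → best response Risky.
Lab B against Novel: payoffs 4, 4.1, 5.9 → best response Moonshot.
Mutual best responses: (Safe, Novel); (Incremental, Risky); (Novel, Moonshot).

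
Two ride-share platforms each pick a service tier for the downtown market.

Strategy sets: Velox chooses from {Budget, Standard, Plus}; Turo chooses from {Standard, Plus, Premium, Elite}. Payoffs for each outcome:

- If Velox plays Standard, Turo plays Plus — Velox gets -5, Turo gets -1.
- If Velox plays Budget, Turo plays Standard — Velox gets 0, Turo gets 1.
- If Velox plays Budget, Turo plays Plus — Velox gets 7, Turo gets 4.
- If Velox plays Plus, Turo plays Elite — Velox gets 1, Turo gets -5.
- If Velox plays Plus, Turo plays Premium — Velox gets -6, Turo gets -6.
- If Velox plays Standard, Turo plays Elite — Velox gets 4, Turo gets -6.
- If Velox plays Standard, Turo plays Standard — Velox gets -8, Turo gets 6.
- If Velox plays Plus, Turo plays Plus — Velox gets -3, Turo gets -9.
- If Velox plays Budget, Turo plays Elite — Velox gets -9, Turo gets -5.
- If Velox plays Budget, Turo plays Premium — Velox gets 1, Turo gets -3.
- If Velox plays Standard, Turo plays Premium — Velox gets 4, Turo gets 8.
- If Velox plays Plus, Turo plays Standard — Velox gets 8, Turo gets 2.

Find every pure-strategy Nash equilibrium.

(Budget, Plus) and (Standard, Premium) and (Plus, Standard)

Velox against Standard: payoffs 0, -8, 8 → best response Plus.
Velox against Plus: payoffs 7, -5, -3 → best response Budget.
Velox against Premium: payoffs 1, 4, -6 → best response Standard.
Velox against Elite: payoffs -9, 4, 1 → best response Standard.
Turo against Budget: payoffs 1, 4, -3, -5 → best response Plus.
Turo against Standard: payoffs 6, -1, 8, -6 → best response Premium.
Turo against Plus: payoffs 2, -9, -6, -5 → best response Standard.
Mutual best responses: (Budget, Plus); (Standard, Premium); (Plus, Standard).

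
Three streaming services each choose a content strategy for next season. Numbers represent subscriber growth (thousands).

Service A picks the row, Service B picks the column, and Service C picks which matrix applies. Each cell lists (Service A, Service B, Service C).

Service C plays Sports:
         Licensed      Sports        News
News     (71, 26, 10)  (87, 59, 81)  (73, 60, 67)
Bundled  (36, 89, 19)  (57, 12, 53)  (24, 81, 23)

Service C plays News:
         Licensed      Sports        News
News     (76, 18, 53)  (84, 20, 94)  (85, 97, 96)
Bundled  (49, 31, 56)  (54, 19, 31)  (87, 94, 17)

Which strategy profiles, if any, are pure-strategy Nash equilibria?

For each strategy profile, look for a profitable unilateral deviation.
(News, Licensed, Sports): Service B can switch to Sports (26 → 59). Not NE.
(News, Licensed, News): Service B can switch to Sports (18 → 20). Not NE.
(News, Sports, Sports): Service B can switch to News (59 → 60). Not NE.
(News, Sports, News): Service B can switch to News (20 → 97). Not NE.
(News, News, Sports): Service C can switch to News (67 → 96). Not NE.
(News, News, News): Service A can switch to Bundled (85 → 87). Not NE.
(Bundled, Licensed, Sports): Service A can switch to News (36 → 71). Not NE.
(Bundled, Licensed, News): Service A can switch to News (49 → 76). Not NE.
(Bundled, Sports, Sports): Service A can switch to News (57 → 87). Not NE.
(Bundled, Sports, News): Service A can switch to News (54 → 84). Not NE.
(The remaining 2 profiles each have a profitable deviation by the same check.)

There is no pure-strategy Nash equilibrium.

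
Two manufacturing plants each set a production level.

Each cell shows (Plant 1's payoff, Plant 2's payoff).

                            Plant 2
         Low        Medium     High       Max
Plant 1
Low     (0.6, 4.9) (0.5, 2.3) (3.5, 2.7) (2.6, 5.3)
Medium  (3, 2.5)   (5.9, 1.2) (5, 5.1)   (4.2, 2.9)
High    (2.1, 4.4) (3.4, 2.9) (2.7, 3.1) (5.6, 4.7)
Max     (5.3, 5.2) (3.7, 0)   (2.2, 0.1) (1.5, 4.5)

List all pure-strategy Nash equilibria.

For each player, find the best response to each opponent profile; mutual best responses are the pure NE.
Plant 1 against Low: payoffs 0.6, 3, 2.1, 5.3 → best response Max.
Plant 1 against Medium: payoffs 0.5, 5.9, 3.4, 3.7 → best response Medium.
Plant 1 against High: payoffs 3.5, 5, 2.7, 2.2 → best response Medium.
Plant 1 against Max: payoffs 2.6, 4.2, 5.6, 1.5 → best response High.
Plant 2 against Low: payoffs 4.9, 2.3, 2.7, 5.3 → best response Max.
Plant 2 against Medium: payoffs 2.5, 1.2, 5.1, 2.9 → best response High.
Plant 2 against High: payoffs 4.4, 2.9, 3.1, 4.7 → best response Max.
Plant 2 against Max: payoffs 5.2, 0, 0.1, 4.5 → best response Low.
Mutual best responses: (Medium, High); (High, Max); (Max, Low).

The pure Nash equilibria are (Medium, High); (High, Max); (Max, Low).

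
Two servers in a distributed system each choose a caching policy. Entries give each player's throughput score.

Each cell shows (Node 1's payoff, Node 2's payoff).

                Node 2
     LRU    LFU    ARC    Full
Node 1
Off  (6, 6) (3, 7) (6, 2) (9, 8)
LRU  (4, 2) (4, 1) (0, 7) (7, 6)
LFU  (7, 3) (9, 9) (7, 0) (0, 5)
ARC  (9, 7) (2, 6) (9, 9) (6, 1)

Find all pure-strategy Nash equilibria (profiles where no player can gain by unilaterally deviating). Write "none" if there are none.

Pure-strategy Nash equilibria: (Off, Full); (LFU, LFU); (ARC, ARC)

(Off, LRU): Node 1 can switch to LFU (6 → 7). Not NE.
(Off, LFU): Node 1 can switch to LRU (3 → 4). Not NE.
(Off, ARC): Node 1 can switch to LFU (6 → 7). Not NE.
(Off, Full): Node 1 gets 9, best alternative 7; Node 2 gets 8, best alternative 7. No profitable deviation — NE.
(LRU, LRU): Node 1 can switch to Off (4 → 6). Not NE.
(LRU, LFU): Node 1 can switch to LFU (4 → 9). Not NE.
(LRU, ARC): Node 1 can switch to Off (0 → 6). Not NE.
(LFU, LFU): Node 1 gets 9, best alternative 4; Node 2 gets 9, best alternative 5. No profitable deviation — NE.
(ARC, ARC): Node 1 gets 9, best alternative 7; Node 2 gets 9, best alternative 7. No profitable deviation — NE.
(The remaining 7 profiles each have a profitable deviation by the same check.)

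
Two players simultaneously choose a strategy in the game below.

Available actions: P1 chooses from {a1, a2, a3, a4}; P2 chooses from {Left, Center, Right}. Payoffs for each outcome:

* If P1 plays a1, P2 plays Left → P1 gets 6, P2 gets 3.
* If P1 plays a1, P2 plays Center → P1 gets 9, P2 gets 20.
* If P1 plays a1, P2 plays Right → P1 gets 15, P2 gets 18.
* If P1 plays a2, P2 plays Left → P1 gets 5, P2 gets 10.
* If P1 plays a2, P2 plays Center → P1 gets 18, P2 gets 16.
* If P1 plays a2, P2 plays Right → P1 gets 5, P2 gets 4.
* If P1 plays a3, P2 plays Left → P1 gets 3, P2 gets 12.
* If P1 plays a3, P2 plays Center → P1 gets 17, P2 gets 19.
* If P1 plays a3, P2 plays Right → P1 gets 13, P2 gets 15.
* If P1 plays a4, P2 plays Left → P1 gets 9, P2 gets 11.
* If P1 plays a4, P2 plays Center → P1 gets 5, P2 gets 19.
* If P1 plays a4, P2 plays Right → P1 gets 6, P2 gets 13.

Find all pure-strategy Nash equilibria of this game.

Pure NE: (a2, Center)

(a1, Left): P1 can switch to a4 (6 → 9). Not NE.
(a1, Center): P1 can switch to a2 (9 → 18). Not NE.
(a1, Right): P2 can switch to Center (18 → 20). Not NE.
(a2, Left): P1 can switch to a1 (5 → 6). Not NE.
(a2, Center): P1 gets 18, best alternative 17; P2 gets 16, best alternative 10. No profitable deviation — NE.
(a2, Right): P1 can switch to a1 (5 → 15). Not NE.
(a3, Left): P1 can switch to a1 (3 → 6). Not NE.
(a3, Center): P1 can switch to a2 (17 → 18). Not NE.
(a3, Right): P1 can switch to a1 (13 → 15). Not NE.
(a4, Left): P2 can switch to Center (11 → 19). Not NE.
(a4, Center): P1 can switch to a1 (5 → 9). Not NE.
(a4, Right): P1 can switch to a1 (6 → 15). Not NE.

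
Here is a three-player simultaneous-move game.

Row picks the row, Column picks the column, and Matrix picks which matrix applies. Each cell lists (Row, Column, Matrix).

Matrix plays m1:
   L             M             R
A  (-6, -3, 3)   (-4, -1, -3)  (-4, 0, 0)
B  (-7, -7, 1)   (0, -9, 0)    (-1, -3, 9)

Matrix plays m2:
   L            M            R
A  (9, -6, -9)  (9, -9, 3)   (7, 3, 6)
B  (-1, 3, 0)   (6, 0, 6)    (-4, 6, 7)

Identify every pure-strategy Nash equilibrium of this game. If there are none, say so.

Check each profile: it is a Nash equilibrium iff no player can strictly gain by switching unilaterally.
(A, L, m1): Column can switch to M (-3 → -1). Not NE.
(A, L, m2): Column can switch to R (-6 → 3). Not NE.
(A, M, m1): Row can switch to B (-4 → 0). Not NE.
(A, M, m2): Column can switch to L (-9 → -6). Not NE.
(A, R, m1): Row can switch to B (-4 → -1). Not NE.
(A, R, m2): Row gets 7, best alternative -4; Column gets 3, best alternative -6; Matrix gets 6, best alternative 0. No profitable deviation — NE.
(B, L, m1): Row can switch to A (-7 → -6). Not NE.
(B, L, m2): Row can switch to A (-1 → 9). Not NE.
(B, M, m1): Column can switch to L (-9 → -7). Not NE.
(B, R, m1): Row gets -1, best alternative -4; Column gets -3, best alternative -7; Matrix gets 9, best alternative 7. No profitable deviation — NE.
(The remaining 2 profiles each have a profitable deviation by the same check.)

The pure Nash equilibria are (A, R, m2), (B, R, m1).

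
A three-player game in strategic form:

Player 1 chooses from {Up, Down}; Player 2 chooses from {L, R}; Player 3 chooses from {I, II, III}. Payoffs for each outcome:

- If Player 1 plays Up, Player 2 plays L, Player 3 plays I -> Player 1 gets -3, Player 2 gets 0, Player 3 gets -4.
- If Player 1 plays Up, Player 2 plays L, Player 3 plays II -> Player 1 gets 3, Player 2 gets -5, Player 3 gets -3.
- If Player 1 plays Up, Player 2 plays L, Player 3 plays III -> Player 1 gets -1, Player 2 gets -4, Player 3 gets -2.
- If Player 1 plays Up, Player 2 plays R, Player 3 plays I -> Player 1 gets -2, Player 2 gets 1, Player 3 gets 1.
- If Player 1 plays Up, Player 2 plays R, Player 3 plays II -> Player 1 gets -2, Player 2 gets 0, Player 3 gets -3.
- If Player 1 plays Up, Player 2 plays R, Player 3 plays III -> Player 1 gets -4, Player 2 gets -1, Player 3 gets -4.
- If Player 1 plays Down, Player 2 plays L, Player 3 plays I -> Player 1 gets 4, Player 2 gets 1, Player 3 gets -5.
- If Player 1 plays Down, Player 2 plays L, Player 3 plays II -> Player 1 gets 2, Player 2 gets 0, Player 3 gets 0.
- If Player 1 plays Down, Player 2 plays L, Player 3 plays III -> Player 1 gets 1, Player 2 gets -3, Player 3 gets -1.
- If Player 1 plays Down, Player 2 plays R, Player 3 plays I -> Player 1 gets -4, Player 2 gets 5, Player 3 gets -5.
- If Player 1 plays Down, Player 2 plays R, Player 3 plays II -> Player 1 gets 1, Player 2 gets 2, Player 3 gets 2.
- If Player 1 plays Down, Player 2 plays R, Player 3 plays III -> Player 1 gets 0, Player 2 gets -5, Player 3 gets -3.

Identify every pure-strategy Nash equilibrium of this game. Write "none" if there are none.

Pure-strategy Nash equilibria: (Up, R, I) and (Down, R, II)

Player 1 against (L, I): payoffs -3, 4 → best response Down.
Player 1 against (L, II): payoffs 3, 2 → best response Up.
Player 1 against (L, III): payoffs -1, 1 → best response Down.
Player 1 against (R, I): payoffs -2, -4 → best response Up.
Player 1 against (R, II): payoffs -2, 1 → best response Down.
Player 1 against (R, III): payoffs -4, 0 → best response Down.
Player 2 against (Up, I): payoffs 0, 1 → best response R.
Player 2 against (Up, II): payoffs -5, 0 → best response R.
Player 2 against (Up, III): payoffs -4, -1 → best response R.
Player 2 against (Down, I): payoffs 1, 5 → best response R.
Player 2 against (Down, II): payoffs 0, 2 → best response R.
Player 2 against (Down, III): payoffs -3, -5 → best response L.
Player 3 against (Up, L): payoffs -4, -3, -2 → best response III.
Player 3 against (Up, R): payoffs 1, -3, -4 → best response I.
Player 3 against (Down, L): payoffs -5, 0, -1 → best response II.
Player 3 against (Down, R): payoffs -5, 2, -3 → best response II.
Mutual best responses: (Up, R, I); (Down, R, II).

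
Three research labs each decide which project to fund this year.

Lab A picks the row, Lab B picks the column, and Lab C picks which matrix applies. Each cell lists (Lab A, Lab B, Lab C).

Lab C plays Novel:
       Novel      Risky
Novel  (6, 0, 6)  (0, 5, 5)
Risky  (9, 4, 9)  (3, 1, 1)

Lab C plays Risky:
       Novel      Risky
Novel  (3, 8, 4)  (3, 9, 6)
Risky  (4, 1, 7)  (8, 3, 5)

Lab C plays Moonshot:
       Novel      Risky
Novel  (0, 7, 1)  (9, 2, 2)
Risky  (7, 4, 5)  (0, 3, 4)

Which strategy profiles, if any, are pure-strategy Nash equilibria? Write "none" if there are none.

Pure-strategy Nash equilibria: (Risky, Novel, Novel), (Risky, Risky, Risky)

For each strategy profile, look for a profitable unilateral deviation.
(Novel, Novel, Novel): Lab A can switch to Risky (6 → 9). Not NE.
(Novel, Novel, Risky): Lab A can switch to Risky (3 → 4). Not NE.
(Novel, Novel, Moonshot): Lab A can switch to Risky (0 → 7). Not NE.
(Novel, Risky, Novel): Lab A can switch to Risky (0 → 3). Not NE.
(Novel, Risky, Risky): Lab A can switch to Risky (3 → 8). Not NE.
(Novel, Risky, Moonshot): Lab B can switch to Novel (2 → 7). Not NE.
(Risky, Novel, Novel): Lab A gets 9, best alternative 6; Lab B gets 4, best alternative 1; Lab C gets 9, best alternative 7. No profitable deviation — NE.
(Risky, Risky, Risky): Lab A gets 8, best alternative 3; Lab B gets 3, best alternative 1; Lab C gets 5, best alternative 4. No profitable deviation — NE.
(The remaining 4 profiles each have a profitable deviation by the same check.)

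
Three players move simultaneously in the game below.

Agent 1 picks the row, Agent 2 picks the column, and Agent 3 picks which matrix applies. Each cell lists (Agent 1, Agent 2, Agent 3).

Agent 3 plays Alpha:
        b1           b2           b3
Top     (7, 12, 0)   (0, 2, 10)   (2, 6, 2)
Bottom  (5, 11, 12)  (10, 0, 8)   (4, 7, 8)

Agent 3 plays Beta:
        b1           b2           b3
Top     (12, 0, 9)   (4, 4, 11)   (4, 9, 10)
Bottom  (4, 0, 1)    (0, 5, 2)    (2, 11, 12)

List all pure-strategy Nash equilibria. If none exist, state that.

Pure NE: (Top, b3, Beta)

(Top, b1, Alpha): Agent 3 can switch to Beta (0 → 9). Not NE.
(Top, b1, Beta): Agent 2 can switch to b2 (0 → 4). Not NE.
(Top, b2, Alpha): Agent 1 can switch to Bottom (0 → 10). Not NE.
(Top, b2, Beta): Agent 2 can switch to b3 (4 → 9). Not NE.
(Top, b3, Alpha): Agent 1 can switch to Bottom (2 → 4). Not NE.
(Top, b3, Beta): Agent 1 gets 4, best alternative 2; Agent 2 gets 9, best alternative 4; Agent 3 gets 10, best alternative 2. No profitable deviation — NE.
(Bottom, b1, Alpha): Agent 1 can switch to Top (5 → 7). Not NE.
(Bottom, b1, Beta): Agent 1 can switch to Top (4 → 12). Not NE.
(Bottom, b2, Alpha): Agent 2 can switch to b1 (0 → 11). Not NE.
(Bottom, b2, Beta): Agent 1 can switch to Top (0 → 4). Not NE.
(Bottom, b3, Alpha): Agent 2 can switch to b1 (7 → 11). Not NE.
(The remaining 1 profile has a profitable deviation by the same check.)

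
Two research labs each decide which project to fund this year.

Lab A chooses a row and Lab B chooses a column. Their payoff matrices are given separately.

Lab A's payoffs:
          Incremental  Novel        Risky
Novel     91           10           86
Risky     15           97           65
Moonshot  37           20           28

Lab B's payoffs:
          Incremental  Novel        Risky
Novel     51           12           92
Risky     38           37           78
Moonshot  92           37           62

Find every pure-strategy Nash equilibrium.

(Novel, Risky)

For each player, find the best response to each opponent profile; mutual best responses are the pure NE.
Lab A against Incremental: payoffs 91, 15, 37 → best response Novel.
Lab A against Novel: payoffs 10, 97, 20 → best response Risky.
Lab A against Risky: payoffs 86, 65, 28 → best response Novel.
Lab B against Novel: payoffs 51, 12, 92 → best response Risky.
Lab B against Risky: payoffs 38, 37, 78 → best response Risky.
Lab B against Moonshot: payoffs 92, 37, 62 → best response Incremental.
Mutual best responses: (Novel, Risky).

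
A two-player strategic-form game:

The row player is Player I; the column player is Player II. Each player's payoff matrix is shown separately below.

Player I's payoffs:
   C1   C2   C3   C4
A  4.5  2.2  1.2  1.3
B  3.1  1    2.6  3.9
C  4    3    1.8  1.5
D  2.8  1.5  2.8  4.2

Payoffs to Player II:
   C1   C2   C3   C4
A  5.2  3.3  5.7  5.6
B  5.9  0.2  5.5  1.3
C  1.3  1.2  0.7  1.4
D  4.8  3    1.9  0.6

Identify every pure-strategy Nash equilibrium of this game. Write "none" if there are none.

Player I against C1: payoffs 4.5, 3.1, 4, 2.8 → best response A.
Player I against C2: payoffs 2.2, 1, 3, 1.5 → best response C.
Player I against C3: payoffs 1.2, 2.6, 1.8, 2.8 → best response D.
Player I against C4: payoffs 1.3, 3.9, 1.5, 4.2 → best response D.
Player II against A: payoffs 5.2, 3.3, 5.7, 5.6 → best response C3.
Player II against B: payoffs 5.9, 0.2, 5.5, 1.3 → best response C1.
Player II against C: payoffs 1.3, 1.2, 0.7, 1.4 → best response C4.
Player II against D: payoffs 4.8, 3, 1.9, 0.6 → best response C1.
No profile is a mutual best response for all players.

none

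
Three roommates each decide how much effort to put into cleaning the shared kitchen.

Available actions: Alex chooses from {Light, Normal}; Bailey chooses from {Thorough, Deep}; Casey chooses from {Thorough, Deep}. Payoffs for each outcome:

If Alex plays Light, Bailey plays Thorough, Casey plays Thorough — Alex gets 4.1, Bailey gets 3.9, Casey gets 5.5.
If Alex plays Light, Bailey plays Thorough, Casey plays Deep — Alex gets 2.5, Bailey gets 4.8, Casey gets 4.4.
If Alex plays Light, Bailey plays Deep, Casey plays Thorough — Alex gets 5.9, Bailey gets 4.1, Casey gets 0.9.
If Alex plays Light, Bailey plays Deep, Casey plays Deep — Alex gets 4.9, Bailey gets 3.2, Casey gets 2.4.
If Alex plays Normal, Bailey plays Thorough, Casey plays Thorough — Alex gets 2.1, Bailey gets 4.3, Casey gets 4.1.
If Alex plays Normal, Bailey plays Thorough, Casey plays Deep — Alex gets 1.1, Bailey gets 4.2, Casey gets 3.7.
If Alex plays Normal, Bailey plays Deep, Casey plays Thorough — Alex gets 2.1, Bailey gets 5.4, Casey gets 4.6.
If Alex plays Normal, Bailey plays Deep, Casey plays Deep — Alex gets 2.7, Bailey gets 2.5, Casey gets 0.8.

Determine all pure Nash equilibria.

No pure-strategy Nash equilibrium.

(Light, Thorough, Thorough): Bailey can switch to Deep (3.9 → 4.1). Not NE.
(Light, Thorough, Deep): Casey can switch to Thorough (4.4 → 5.5). Not NE.
(Light, Deep, Thorough): Casey can switch to Deep (0.9 → 2.4). Not NE.
(Light, Deep, Deep): Bailey can switch to Thorough (3.2 → 4.8). Not NE.
(Normal, Thorough, Thorough): Alex can switch to Light (2.1 → 4.1). Not NE.
(Normal, Thorough, Deep): Alex can switch to Light (1.1 → 2.5). Not NE.
(Normal, Deep, Thorough): Alex can switch to Light (2.1 → 5.9). Not NE.
(Normal, Deep, Deep): Alex can switch to Light (2.7 → 4.9). Not NE.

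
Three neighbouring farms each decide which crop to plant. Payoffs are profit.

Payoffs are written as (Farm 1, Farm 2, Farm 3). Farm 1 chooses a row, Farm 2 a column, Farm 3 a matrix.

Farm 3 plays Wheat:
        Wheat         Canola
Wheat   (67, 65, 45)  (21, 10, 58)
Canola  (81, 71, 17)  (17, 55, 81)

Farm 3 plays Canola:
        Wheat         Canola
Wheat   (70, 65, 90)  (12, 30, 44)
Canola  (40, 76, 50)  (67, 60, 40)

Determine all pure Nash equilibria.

Pure NE: (Wheat, Wheat, Canola)

For each strategy profile, look for a profitable unilateral deviation.
(Wheat, Wheat, Wheat): Farm 1 can switch to Canola (67 → 81). Not NE.
(Wheat, Wheat, Canola): Farm 1 gets 70, best alternative 40; Farm 2 gets 65, best alternative 30; Farm 3 gets 90, best alternative 45. No profitable deviation — NE.
(Wheat, Canola, Wheat): Farm 2 can switch to Wheat (10 → 65). Not NE.
(Wheat, Canola, Canola): Farm 1 can switch to Canola (12 → 67). Not NE.
(Canola, Wheat, Wheat): Farm 3 can switch to Canola (17 → 50). Not NE.
(Canola, Wheat, Canola): Farm 1 can switch to Wheat (40 → 70). Not NE.
(Canola, Canola, Wheat): Farm 1 can switch to Wheat (17 → 21). Not NE.
(Canola, Canola, Canola): Farm 2 can switch to Wheat (60 → 76). Not NE.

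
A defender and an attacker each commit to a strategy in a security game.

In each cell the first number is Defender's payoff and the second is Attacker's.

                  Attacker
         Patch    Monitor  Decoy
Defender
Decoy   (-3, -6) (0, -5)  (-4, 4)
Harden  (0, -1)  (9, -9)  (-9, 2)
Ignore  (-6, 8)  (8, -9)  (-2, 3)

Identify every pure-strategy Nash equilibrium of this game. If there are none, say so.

Defender against Patch: payoffs -3, 0, -6 → best response Harden.
Defender against Monitor: payoffs 0, 9, 8 → best response Harden.
Defender against Decoy: payoffs -4, -9, -2 → best response Ignore.
Attacker against Decoy: payoffs -6, -5, 4 → best response Decoy.
Attacker against Harden: payoffs -1, -9, 2 → best response Decoy.
Attacker against Ignore: payoffs 8, -9, 3 → best response Patch.
No profile is a mutual best response for all players.

This game has no pure Nash equilibrium.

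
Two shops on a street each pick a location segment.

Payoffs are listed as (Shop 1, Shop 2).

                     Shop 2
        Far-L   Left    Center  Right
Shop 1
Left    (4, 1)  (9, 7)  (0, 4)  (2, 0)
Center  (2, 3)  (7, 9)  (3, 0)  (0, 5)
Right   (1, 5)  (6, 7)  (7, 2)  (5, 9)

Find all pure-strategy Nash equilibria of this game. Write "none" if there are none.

(Left, Far-L): Shop 2 can switch to Left (1 → 7). Not NE.
(Left, Left): Shop 1 gets 9, best alternative 7; Shop 2 gets 7, best alternative 4. No profitable deviation — NE.
(Left, Center): Shop 1 can switch to Center (0 → 3). Not NE.
(Left, Right): Shop 1 can switch to Right (2 → 5). Not NE.
(Center, Far-L): Shop 1 can switch to Left (2 → 4). Not NE.
(Center, Left): Shop 1 can switch to Left (7 → 9). Not NE.
(Center, Center): Shop 1 can switch to Right (3 → 7). Not NE.
(Center, Right): Shop 1 can switch to Left (0 → 2). Not NE.
(Right, Far-L): Shop 1 can switch to Left (1 → 4). Not NE.
(Right, Right): Shop 1 gets 5, best alternative 2; Shop 2 gets 9, best alternative 7. No profitable deviation — NE.
(The remaining 2 profiles each have a profitable deviation by the same check.)

Pure-strategy Nash equilibria: (Left, Left) and (Right, Right)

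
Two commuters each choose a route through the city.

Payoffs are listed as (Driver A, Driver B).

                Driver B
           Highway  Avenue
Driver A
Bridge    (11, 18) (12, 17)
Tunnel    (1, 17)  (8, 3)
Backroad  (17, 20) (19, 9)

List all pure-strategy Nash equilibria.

(Backroad, Highway)

(Bridge, Highway): Driver A can switch to Backroad (11 → 17). Not NE.
(Bridge, Avenue): Driver A can switch to Backroad (12 → 19). Not NE.
(Tunnel, Highway): Driver A can switch to Bridge (1 → 11). Not NE.
(Tunnel, Avenue): Driver A can switch to Bridge (8 → 12). Not NE.
(Backroad, Highway): Driver A gets 17, best alternative 11; Driver B gets 20, best alternative 9. No profitable deviation — NE.
(Backroad, Avenue): Driver B can switch to Highway (9 → 20). Not NE.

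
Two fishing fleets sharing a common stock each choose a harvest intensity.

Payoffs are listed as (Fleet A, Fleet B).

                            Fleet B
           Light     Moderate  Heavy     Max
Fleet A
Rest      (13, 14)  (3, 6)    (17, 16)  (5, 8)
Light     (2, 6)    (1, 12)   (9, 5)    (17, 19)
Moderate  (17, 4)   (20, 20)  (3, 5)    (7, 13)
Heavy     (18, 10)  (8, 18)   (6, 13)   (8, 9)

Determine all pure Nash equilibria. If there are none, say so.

Pure-strategy Nash equilibria: (Rest, Heavy); (Light, Max); (Moderate, Moderate)

Check each profile: it is a Nash equilibrium iff no player can strictly gain by switching unilaterally.
(Rest, Light): Fleet A can switch to Moderate (13 → 17). Not NE.
(Rest, Moderate): Fleet A can switch to Moderate (3 → 20). Not NE.
(Rest, Heavy): Fleet A gets 17, best alternative 9; Fleet B gets 16, best alternative 14. No profitable deviation — NE.
(Rest, Max): Fleet A can switch to Light (5 → 17). Not NE.
(Light, Light): Fleet A can switch to Rest (2 → 13). Not NE.
(Light, Moderate): Fleet A can switch to Rest (1 → 3). Not NE.
(Light, Heavy): Fleet A can switch to Rest (9 → 17). Not NE.
(Light, Max): Fleet A gets 17, best alternative 8; Fleet B gets 19, best alternative 12. No profitable deviation — NE.
(Moderate, Moderate): Fleet A gets 20, best alternative 8; Fleet B gets 20, best alternative 13. No profitable deviation — NE.
(The remaining 7 profiles each have a profitable deviation by the same check.)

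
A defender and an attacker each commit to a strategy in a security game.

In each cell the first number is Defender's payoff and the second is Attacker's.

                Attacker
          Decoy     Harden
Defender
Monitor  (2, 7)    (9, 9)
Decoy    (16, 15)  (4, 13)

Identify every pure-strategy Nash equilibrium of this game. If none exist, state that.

The pure Nash equilibria are (Monitor, Harden), (Decoy, Decoy).

Check each profile: it is a Nash equilibrium iff no player can strictly gain by switching unilaterally.
(Monitor, Decoy): Defender can switch to Decoy (2 → 16). Not NE.
(Monitor, Harden): Defender gets 9, best alternative 4; Attacker gets 9, best alternative 7. No profitable deviation — NE.
(Decoy, Decoy): Defender gets 16, best alternative 2; Attacker gets 15, best alternative 13. No profitable deviation — NE.
(Decoy, Harden): Defender can switch to Monitor (4 → 9). Not NE.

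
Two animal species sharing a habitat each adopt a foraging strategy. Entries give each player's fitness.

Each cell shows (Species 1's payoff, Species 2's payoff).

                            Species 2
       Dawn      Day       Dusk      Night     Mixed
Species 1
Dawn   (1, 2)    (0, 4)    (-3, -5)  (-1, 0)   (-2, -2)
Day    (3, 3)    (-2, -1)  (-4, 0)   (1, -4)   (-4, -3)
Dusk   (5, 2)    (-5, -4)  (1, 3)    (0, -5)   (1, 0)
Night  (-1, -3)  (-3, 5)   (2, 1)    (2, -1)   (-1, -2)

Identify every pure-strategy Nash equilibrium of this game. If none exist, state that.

Species 1 against Dawn: payoffs 1, 3, 5, -1 → best response Dusk.
Species 1 against Day: payoffs 0, -2, -5, -3 → best response Dawn.
Species 1 against Dusk: payoffs -3, -4, 1, 2 → best response Night.
Species 1 against Night: payoffs -1, 1, 0, 2 → best response Night.
Species 1 against Mixed: payoffs -2, -4, 1, -1 → best response Dusk.
Species 2 against Dawn: payoffs 2, 4, -5, 0, -2 → best response Day.
Species 2 against Day: payoffs 3, -1, 0, -4, -3 → best response Dawn.
Species 2 against Dusk: payoffs 2, -4, 3, -5, 0 → best response Dusk.
Species 2 against Night: payoffs -3, 5, 1, -1, -2 → best response Day.
Mutual best responses: (Dawn, Day).

The unique pure-strategy Nash equilibrium is (Dawn, Day).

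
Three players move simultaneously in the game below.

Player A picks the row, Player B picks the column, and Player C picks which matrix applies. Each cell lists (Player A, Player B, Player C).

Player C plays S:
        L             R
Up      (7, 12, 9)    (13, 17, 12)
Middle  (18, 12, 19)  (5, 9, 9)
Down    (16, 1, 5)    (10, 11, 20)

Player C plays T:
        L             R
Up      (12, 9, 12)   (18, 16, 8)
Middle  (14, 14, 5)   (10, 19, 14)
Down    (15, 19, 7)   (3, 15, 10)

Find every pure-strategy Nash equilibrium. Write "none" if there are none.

The pure Nash equilibria are (Up, R, S), (Middle, L, S), (Down, L, T).

Player A against (L, S): payoffs 7, 18, 16 → best response Middle.
Player A against (L, T): payoffs 12, 14, 15 → best response Down.
Player A against (R, S): payoffs 13, 5, 10 → best response Up.
Player A against (R, T): payoffs 18, 10, 3 → best response Up.
Player B against (Up, S): payoffs 12, 17 → best response R.
Player B against (Up, T): payoffs 9, 16 → best response R.
Player B against (Middle, S): payoffs 12, 9 → best response L.
Player B against (Middle, T): payoffs 14, 19 → best response R.
Player B against (Down, S): payoffs 1, 11 → best response R.
Player B against (Down, T): payoffs 19, 15 → best response L.
Player C against (Up, L): payoffs 9, 12 → best response T.
Player C against (Up, R): payoffs 12, 8 → best response S.
Player C against (Middle, L): payoffs 19, 5 → best response S.
Player C against (Middle, R): payoffs 9, 14 → best response T.
Player C against (Down, L): payoffs 5, 7 → best response T.
Player C against (Down, R): payoffs 20, 10 → best response S.
Mutual best responses: (Up, R, S); (Middle, L, S); (Down, L, T).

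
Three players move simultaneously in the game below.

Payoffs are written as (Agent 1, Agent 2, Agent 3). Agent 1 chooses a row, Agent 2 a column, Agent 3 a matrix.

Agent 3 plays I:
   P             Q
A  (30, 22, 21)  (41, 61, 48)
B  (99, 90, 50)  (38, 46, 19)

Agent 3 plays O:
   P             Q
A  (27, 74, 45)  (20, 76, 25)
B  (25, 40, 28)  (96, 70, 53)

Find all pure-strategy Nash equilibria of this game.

Agent 1 against (P, I): payoffs 30, 99 → best response B.
Agent 1 against (P, O): payoffs 27, 25 → best response A.
Agent 1 against (Q, I): payoffs 41, 38 → best response A.
Agent 1 against (Q, O): payoffs 20, 96 → best response B.
Agent 2 against (A, I): payoffs 22, 61 → best response Q.
Agent 2 against (A, O): payoffs 74, 76 → best response Q.
Agent 2 against (B, I): payoffs 90, 46 → best response P.
Agent 2 against (B, O): payoffs 40, 70 → best response Q.
Agent 3 against (A, P): payoffs 21, 45 → best response O.
Agent 3 against (A, Q): payoffs 48, 25 → best response I.
Agent 3 against (B, P): payoffs 50, 28 → best response I.
Agent 3 against (B, Q): payoffs 19, 53 → best response O.
Mutual best responses: (A, Q, I); (B, P, I); (B, Q, O).

Pure-strategy Nash equilibria: (A, Q, I) and (B, P, I) and (B, Q, O)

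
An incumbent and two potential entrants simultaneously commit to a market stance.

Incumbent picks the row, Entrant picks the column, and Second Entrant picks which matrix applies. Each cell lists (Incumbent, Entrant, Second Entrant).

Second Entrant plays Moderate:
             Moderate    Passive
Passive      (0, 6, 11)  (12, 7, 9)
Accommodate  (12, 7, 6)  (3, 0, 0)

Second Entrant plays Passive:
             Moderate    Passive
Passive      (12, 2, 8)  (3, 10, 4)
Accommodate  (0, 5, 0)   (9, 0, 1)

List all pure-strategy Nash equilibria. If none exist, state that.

The pure Nash equilibria are (Passive, Passive, Moderate) and (Accommodate, Moderate, Moderate).

Incumbent against (Moderate, Moderate): payoffs 0, 12 → best response Accommodate.
Incumbent against (Moderate, Passive): payoffs 12, 0 → best response Passive.
Incumbent against (Passive, Moderate): payoffs 12, 3 → best response Passive.
Incumbent against (Passive, Passive): payoffs 3, 9 → best response Accommodate.
Entrant against (Passive, Moderate): payoffs 6, 7 → best response Passive.
Entrant against (Passive, Passive): payoffs 2, 10 → best response Passive.
Entrant against (Accommodate, Moderate): payoffs 7, 0 → best response Moderate.
Entrant against (Accommodate, Passive): payoffs 5, 0 → best response Moderate.
Second Entrant against (Passive, Moderate): payoffs 11, 8 → best response Moderate.
Second Entrant against (Passive, Passive): payoffs 9, 4 → best response Moderate.
Second Entrant against (Accommodate, Moderate): payoffs 6, 0 → best response Moderate.
Second Entrant against (Accommodate, Passive): payoffs 0, 1 → best response Passive.
Mutual best responses: (Passive, Passive, Moderate); (Accommodate, Moderate, Moderate).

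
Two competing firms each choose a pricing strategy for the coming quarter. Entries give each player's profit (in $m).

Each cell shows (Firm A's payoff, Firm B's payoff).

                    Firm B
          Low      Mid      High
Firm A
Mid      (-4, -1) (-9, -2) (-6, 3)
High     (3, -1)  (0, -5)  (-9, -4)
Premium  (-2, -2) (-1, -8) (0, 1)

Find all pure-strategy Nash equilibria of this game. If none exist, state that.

The pure Nash equilibria are (High, Low) and (Premium, High).

(Mid, Low): Firm A can switch to High (-4 → 3). Not NE.
(Mid, Mid): Firm A can switch to High (-9 → 0). Not NE.
(Mid, High): Firm A can switch to Premium (-6 → 0). Not NE.
(High, Low): Firm A gets 3, best alternative -2; Firm B gets -1, best alternative -4. No profitable deviation — NE.
(High, Mid): Firm B can switch to Low (-5 → -1). Not NE.
(High, High): Firm A can switch to Mid (-9 → -6). Not NE.
(Premium, Low): Firm A can switch to High (-2 → 3). Not NE.
(Premium, High): Firm A gets 0, best alternative -6; Firm B gets 1, best alternative -2. No profitable deviation — NE.
(The remaining 1 profile has a profitable deviation by the same check.)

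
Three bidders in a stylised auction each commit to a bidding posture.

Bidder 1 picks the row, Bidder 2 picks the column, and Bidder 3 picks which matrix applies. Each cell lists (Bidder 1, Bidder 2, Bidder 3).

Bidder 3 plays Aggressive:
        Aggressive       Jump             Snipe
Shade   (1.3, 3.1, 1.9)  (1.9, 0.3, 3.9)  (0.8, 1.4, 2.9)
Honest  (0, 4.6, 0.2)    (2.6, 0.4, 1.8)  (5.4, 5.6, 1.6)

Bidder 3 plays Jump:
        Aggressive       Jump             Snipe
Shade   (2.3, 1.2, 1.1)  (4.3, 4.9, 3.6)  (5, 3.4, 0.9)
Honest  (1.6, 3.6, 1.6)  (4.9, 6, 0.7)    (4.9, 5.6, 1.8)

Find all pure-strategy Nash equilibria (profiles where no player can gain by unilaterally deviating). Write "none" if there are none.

Bidder 1 against (Aggressive, Aggressive): payoffs 1.3, 0 → best response Shade.
Bidder 1 against (Aggressive, Jump): payoffs 2.3, 1.6 → best response Shade.
Bidder 1 against (Jump, Aggressive): payoffs 1.9, 2.6 → best response Honest.
Bidder 1 against (Jump, Jump): payoffs 4.3, 4.9 → best response Honest.
Bidder 1 against (Snipe, Aggressive): payoffs 0.8, 5.4 → best response Honest.
Bidder 1 against (Snipe, Jump): payoffs 5, 4.9 → best response Shade.
Bidder 2 against (Shade, Aggressive): payoffs 3.1, 0.3, 1.4 → best response Aggressive.
Bidder 2 against (Shade, Jump): payoffs 1.2, 4.9, 3.4 → best response Jump.
Bidder 2 against (Honest, Aggressive): payoffs 4.6, 0.4, 5.6 → best response Snipe.
Bidder 2 against (Honest, Jump): payoffs 3.6, 6, 5.6 → best response Jump.
Bidder 3 against (Shade, Aggressive): payoffs 1.9, 1.1 → best response Aggressive.
Bidder 3 against (Shade, Jump): payoffs 3.9, 3.6 → best response Aggressive.
Bidder 3 against (Shade, Snipe): payoffs 2.9, 0.9 → best response Aggressive.
Bidder 3 against (Honest, Aggressive): payoffs 0.2, 1.6 → best response Jump.
Bidder 3 against (Honest, Jump): payoffs 1.8, 0.7 → best response Aggressive.
Bidder 3 against (Honest, Snipe): payoffs 1.6, 1.8 → best response Jump.
Mutual best responses: (Shade, Aggressive, Aggressive).

The unique pure-strategy Nash equilibrium is (Shade, Aggressive, Aggressive).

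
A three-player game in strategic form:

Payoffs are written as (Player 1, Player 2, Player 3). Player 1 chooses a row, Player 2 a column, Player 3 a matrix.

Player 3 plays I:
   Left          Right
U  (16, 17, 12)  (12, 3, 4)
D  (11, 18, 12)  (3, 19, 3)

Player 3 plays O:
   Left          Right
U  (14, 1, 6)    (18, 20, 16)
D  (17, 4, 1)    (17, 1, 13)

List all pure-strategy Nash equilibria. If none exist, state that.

Player 1 against (Left, I): payoffs 16, 11 → best response U.
Player 1 against (Left, O): payoffs 14, 17 → best response D.
Player 1 against (Right, I): payoffs 12, 3 → best response U.
Player 1 against (Right, O): payoffs 18, 17 → best response U.
Player 2 against (U, I): payoffs 17, 3 → best response Left.
Player 2 against (U, O): payoffs 1, 20 → best response Right.
Player 2 against (D, I): payoffs 18, 19 → best response Right.
Player 2 against (D, O): payoffs 4, 1 → best response Left.
Player 3 against (U, Left): payoffs 12, 6 → best response I.
Player 3 against (U, Right): payoffs 4, 16 → best response O.
Player 3 against (D, Left): payoffs 12, 1 → best response I.
Player 3 against (D, Right): payoffs 3, 13 → best response O.
Mutual best responses: (U, Left, I); (U, Right, O).

Pure-strategy Nash equilibria: (U, Left, I); (U, Right, O)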